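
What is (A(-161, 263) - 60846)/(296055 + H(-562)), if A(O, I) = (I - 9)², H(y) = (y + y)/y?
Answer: 3670/296057 ≈ 0.012396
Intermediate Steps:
H(y) = 2 (H(y) = (2*y)/y = 2)
A(O, I) = (-9 + I)²
(A(-161, 263) - 60846)/(296055 + H(-562)) = ((-9 + 263)² - 60846)/(296055 + 2) = (254² - 60846)/296057 = (64516 - 60846)*(1/296057) = 3670*(1/296057) = 3670/296057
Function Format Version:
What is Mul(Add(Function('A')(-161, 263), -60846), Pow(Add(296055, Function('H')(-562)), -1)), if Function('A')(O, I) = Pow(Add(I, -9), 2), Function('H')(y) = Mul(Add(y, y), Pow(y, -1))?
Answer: Rational(3670, 296057) ≈ 0.012396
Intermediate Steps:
Function('H')(y) = 2 (Function('H')(y) = Mul(Mul(2, y), Pow(y, -1)) = 2)
Function('A')(O, I) = Pow(Add(-9, I), 2)
Mul(Add(Function('A')(-161, 263), -60846), Pow(Add(296055, Function('H')(-562)), -1)) = Mul(Add(Pow(Add(-9, 263), 2), -60846), Pow(Add(296055, 2), -1)) = Mul(Add(Pow(254, 2), -60846), Pow(296057, -1)) = Mul(Add(64516, -60846), Rational(1, 296057)) = Mul(3670, Rational(1, 296057)) = Rational(3670, 296057)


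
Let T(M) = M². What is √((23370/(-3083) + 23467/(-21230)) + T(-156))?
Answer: 13*√616672384036470190/65452090 ≈ 155.97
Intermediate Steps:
√((23370/(-3083) + 23467/(-21230)) + T(-156)) = √((23370/(-3083) + 23467/(-21230)) + (-156)²) = √((23370*(-1/3083) + 23467*(-1/21230)) + 24336) = √((-23370/3083 - 23467/21230) + 24336) = √(-568493861/65452090 + 24336) = √(1592273568379/65452090) = 13*√616672384036470190/65452090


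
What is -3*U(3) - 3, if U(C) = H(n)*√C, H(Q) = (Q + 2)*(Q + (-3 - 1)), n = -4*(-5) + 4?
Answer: -3 - 1560*√3 ≈ -2705.0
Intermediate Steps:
n = 24 (n = 20 + 4 = 24)
H(Q) = (-4 + Q)*(2 + Q) (H(Q) = (2 + Q)*(Q - 4) = (2 + Q)*(-4 + Q) = (-4 + Q)*(2 + Q))
U(C) = 520*√C (U(C) = (-8 + 24² - 2*24)*√C = (-8 + 576 - 48)*√C = 520*√C)
-3*U(3) - 3 = -1560*√3 - 3 = -3 - 1560*√3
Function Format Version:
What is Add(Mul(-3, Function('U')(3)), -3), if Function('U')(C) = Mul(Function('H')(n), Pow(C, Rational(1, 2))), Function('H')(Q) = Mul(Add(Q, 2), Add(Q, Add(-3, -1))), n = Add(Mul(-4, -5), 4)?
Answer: Add(-3, Mul(-1560, Pow(3, Rational(1, 2)))) ≈ -2705.0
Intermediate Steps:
n = 24 (n = Add(20, 4) = 24)
Function('H')(Q) = Mul(Add(-4, Q), Add(2, Q)) (Function('H')(Q) = Mul(Add(2, Q), Add(Q, -4)) = Mul(Add(2, Q), Add(-4, Q)) = Mul(Add(-4, Q), Add(2, Q)))
Function('U')(C) = Mul(520, Pow(C, Rational(1, 2))) (Function('U')(C) = Mul(Add(-8, Pow(24, 2), Mul(-2, 24)), Pow(C, Rational(1, 2))) = Mul(Add(-8, 576, -48), Pow(C, Rational(1, 2))) = Mul(520, Pow(C, Rational(1, 2))))
Add(Mul(-3, Function('U')(3)), -3) = Add(Mul(-3, Mul(520, Pow(3, Rational(1, 2)))), -3) = Add(Mul(-1560, Pow(3, Rational(1, 2))), -3) = Add(-3, Mul(-1560, Pow(3, Rational(1, 2))))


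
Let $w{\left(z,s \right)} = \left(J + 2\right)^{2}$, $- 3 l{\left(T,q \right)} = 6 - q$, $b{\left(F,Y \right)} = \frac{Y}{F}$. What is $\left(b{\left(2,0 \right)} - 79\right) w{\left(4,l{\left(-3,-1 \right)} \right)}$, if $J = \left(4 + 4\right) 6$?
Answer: $-197500$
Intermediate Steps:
$l{\left(T,q \right)} = -2 + \frac{q}{3}$ ($l{\left(T,q \right)} = - \frac{6 - q}{3} = -2 + \frac{q}{3}$)
$J = 48$ ($J = 8 \cdot 6 = 48$)
$w{\left(z,s \right)} = 2500$ ($w{\left(z,s \right)} = \left(48 + 2\right)^{2} = 50^{2} = 2500$)
$\left(b{\left(2,0 \right)} - 79\right) w{\left(4,l{\left(-3,-1 \right)} \right)} = \left(\frac{0}{2} - 79\right) 2500 = \left(0 \cdot \frac{1}{2} - 79\right) 2500 = \left(0 - 79\right) 2500 = \left(-79\right) 2500 = -197500$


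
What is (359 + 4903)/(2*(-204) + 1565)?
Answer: 5262/1157 ≈ 4.5480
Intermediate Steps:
(359 + 4903)/(2*(-204) + 1565) = 5262/(-408 + 1565) = 5262/1157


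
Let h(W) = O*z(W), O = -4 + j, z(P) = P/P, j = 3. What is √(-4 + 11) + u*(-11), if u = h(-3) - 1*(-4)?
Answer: -33 + √7 ≈ -30.354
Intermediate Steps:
z(P) = 1
O = -1 (O = -4 + 3 = -1)
h(W) = -1 (h(W) = -1*1 = -1)
u = 3 (u = -1 - 1*(-4) = -1 + 4 = 3)
√(-4 + 11) + u*(-11) = √(-4 + 11) + 3*(-11) = √7 - 33 = -33 + √7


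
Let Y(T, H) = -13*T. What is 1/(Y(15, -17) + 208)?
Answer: 1/13 ≈ 0.076923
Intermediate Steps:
1/(Y(15, -17) + 208) = 1/(-13*15 + 208) = 1/(-195 + 208) = 1/13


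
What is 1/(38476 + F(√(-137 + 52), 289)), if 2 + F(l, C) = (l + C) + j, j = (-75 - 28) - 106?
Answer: 38554/1486411001 - I*√85/1486411001 ≈ 2.5938e-5 - 6.2026e-9*I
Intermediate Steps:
j = -209 (j = -103 - 106 = -209)
F(l, C) = -211 + C + l (F(l, C) = -2 + ((l + C) - 209) = -2 + ((C + l) - 209) = -2 + (-209 + C + l) = -211 + C + l)
1/(38476 + F(√(-137 + 52), 289)) = 1/(38476 + (-211 + 289 + √(-137 + 52))) = 1/(38476 + (-211 + 289 + √(-85))) = 1/(38476 + (-211 + 289 + I*√85)) = 1/(38476 + (78 + I*√85)) = 1/(38554 + I*√85)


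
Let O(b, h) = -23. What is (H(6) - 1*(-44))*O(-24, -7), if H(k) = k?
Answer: -1150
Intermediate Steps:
(H(6) - 1*(-44))*O(-24, -7) = (6 - 1*(-44))*(-23) = (6 + 44)*(-23) = 50*(-23) = -1150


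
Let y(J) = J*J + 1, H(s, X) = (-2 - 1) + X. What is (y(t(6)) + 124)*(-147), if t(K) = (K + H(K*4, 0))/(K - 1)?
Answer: -460698/25 ≈ -18428.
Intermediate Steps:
H(s, X) = -3 + X
t(K) = (-3 + K)/(-1 + K) (t(K) = (K + (-3 + 0))/(K - 1) = (K - 3)/(-1 + K) = (-3 + K)/(-1 + K))
y(J) = 1 + J² (y(J) = J² + 1 = 1 + J²)
(y(t(6)) + 124)*(-147) = ((1 + ((-3 + 6)/(-1 + 6))²) + 124)*(-147) = ((1 + (3/5)²) + 124)*(-147) = ((1 + ((⅕)*3)²) + 124)*(-147) = ((1 + (⅗)²) + 124)*(-147) = ((1 + 9/25) + 124)*(-147) = (34/25 + 124)*(-147) = (3134/25)*(-147) = -460698/25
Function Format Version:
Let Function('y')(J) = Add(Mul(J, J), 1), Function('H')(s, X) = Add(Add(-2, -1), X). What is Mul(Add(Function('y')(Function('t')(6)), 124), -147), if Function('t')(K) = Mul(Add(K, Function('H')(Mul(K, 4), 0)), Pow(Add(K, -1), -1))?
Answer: Rational(-460698, 25) ≈ -18428.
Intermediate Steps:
Function('H')(s, X) = Add(-3, X)
Function('t')(K) = Mul(Pow(Add(-1, K), -1), Add(-3, K)) (Function('t')(K) = Mul(Add(K, Add(-3, 0)), Pow(Add(K, -1), -1)) = Mul(Add(K, -3), Pow(Add(-1, K), -1)) = Mul(Add(-3, K), Pow(Add(-1, K), -1)) = Mul(Pow(Add(-1, K), -1), Add(-3, K)))
Function('y')(J) = Add(1, Pow(J, 2)) (Function('y')(J) = Add(Pow(J, 2), 1) = Add(1, Pow(J, 2)))
Mul(Add(Function('y')(Function('t')(6)), 124), -147) = Mul(Add(Add(1, Pow(Mul(Pow(Add(-1, 6), -1), Add(-3, 6)), 2)), 124), -147) = Mul(Add(Add(1, Pow(Mul(Pow(5, -1), 3), 2)), 124), -147) = Mul(Add(Add(1, Pow(Mul(Rational(1, 5), 3), 2)), 124), -147) = Mul(Add(Add(1, Pow(Rational(3, 5), 2)), 124), -147) = Mul(Add(Add(1, Rational(9, 25)), 124), -147) = Mul(Add(Rational(34, 25), 124), -147) = Mul(Rational(3134, 25), -147) = Rational(-460698, 25)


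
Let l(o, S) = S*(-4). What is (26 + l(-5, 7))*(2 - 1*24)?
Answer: 44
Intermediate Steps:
l(o, S) = -4*S
(26 + l(-5, 7))*(2 - 1*24) = (26 - 4*7)*(2 - 1*24) = (26 - 28)*(2 - 24) = -2*(-22) = 44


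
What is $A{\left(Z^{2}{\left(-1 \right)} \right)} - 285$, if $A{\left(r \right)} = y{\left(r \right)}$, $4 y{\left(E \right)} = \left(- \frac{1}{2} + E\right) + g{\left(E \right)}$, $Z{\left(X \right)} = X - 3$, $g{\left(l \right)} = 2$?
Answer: $- \frac{2245}{8} \approx -280.63$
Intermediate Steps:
$Z{\left(X \right)} = -3 + X$
$y{\left(E \right)} = \frac{3}{8} + \frac{E}{4}$ ($y{\left(E \right)} = \frac{\left(- \frac{1}{2} + E\right) + 2}{4} = \frac{\frac{3}{2} + E}{4} = \frac{3}{8} + \frac{E}{4}$)
$A{\left(r \right)} = \frac{3}{8} + \frac{r}{4}$
$A{\left(Z^{2}{\left(-1 \right)} \right)} - 285 = \left(\frac{3}{8} + \frac{\left(-3 - 1\right)^{2}}{4}\right) - 285 = \left(\frac{3}{8} + \frac{\left(-4\right)^{2}}{4}\right) - 285 = \left(\frac{3}{8} + \frac{1}{4} \cdot 16\right) - 285 = \left(\frac{3}{8} + 4\right) - 285 = \frac{35}{8} - 285 = - \frac{2245}{8}$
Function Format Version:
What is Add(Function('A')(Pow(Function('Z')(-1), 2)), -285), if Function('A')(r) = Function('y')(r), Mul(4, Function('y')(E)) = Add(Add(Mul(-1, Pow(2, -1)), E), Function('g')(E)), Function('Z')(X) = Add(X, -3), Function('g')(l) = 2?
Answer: Rational(-2245, 8) ≈ -280.63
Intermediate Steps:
Function('Z')(X) = Add(-3, X)
Function('y')(E) = Add(Rational(3, 8), Mul(Rational(1, 4), E)) (Function('y')(E) = Mul(Rational(1, 4), Add(Add(Mul(-1, Pow(2, -1)), E), 2)) = Mul(Rational(1, 4), Add(Add(Mul(-1, Rational(1, 2)), E), 2)) = Mul(Rational(1, 4), Add(Add(Rational(-1, 2), E), 2)) = Mul(Rational(1, 4), Add(Rational(3, 2), E)) = Add(Rational(3, 8), Mul(Rational(1, 4), E)))
Function('A')(r) = Add(Rational(3, 8), Mul(Rational(1, 4), r))
Add(Function('A')(Pow(Function('Z')(-1), 2)), -285) = Add(Add(Rational(3, 8), Mul(Rational(1, 4), Pow(Add(-3, -1), 2))), -285) = Add(Add(Rational(3, 8), Mul(Rational(1, 4), Pow(-4, 2))), -285) = Add(Add(Rational(3, 8), Mul(Rational(1, 4), 16)), -285) = Add(Add(Rational(3, 8), 4), -285) = Add(Rational(35, 8), -285) = Rational(-2245, 8)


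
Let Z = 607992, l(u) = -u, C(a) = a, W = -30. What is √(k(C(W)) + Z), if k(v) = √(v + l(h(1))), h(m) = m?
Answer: √(607992 + I*√31) ≈ 779.74 + 0.004*I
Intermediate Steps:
k(v) = √(-1 + v) (k(v) = √(v - 1*1) = √(v - 1) = √(-1 + v))
√(k(C(W)) + Z) = √(√(-1 - 30) + 607992) = √(√(-31) + 607992) = √(I*√31 + 607992) = √(607992 + I*√31)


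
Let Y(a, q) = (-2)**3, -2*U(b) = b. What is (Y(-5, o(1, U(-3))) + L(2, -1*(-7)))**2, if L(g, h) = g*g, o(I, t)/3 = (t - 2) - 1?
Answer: 16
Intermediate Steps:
U(b) = -b/2
o(I, t) = -9 + 3*t (o(I, t) = 3*((t - 2) - 1) = 3*((-2 + t) - 1) = 3*(-3 + t) = -9 + 3*t)
Y(a, q) = -8
L(g, h) = g**2
(Y(-5, o(1, U(-3))) + L(2, -1*(-7)))**2 = (-8 + 2**2)**2 = (-8 + 4)**2 = (-4)**2 = 16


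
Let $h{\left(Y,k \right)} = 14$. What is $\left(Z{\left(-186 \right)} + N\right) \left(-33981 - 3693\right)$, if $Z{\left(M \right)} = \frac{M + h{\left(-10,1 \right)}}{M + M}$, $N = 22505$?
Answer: $- \frac{26283994464}{31} \approx -8.4787 \cdot 10^{8}$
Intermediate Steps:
$Z{\left(M \right)} = \frac{14 + M}{2 M}$ ($Z{\left(M \right)} = \frac{M + 14}{M + M} = \frac{14 + M}{2 M}$)
$\left(Z{\left(-186 \right)} + N\right) \left(-33981 - 3693\right) = \left(\frac{14 - 186}{2 \left(-186\right)} + 22505\right) \left(-33981 - 3693\right) = \left(\frac{1}{2} \left(- \frac{1}{186}\right) \left(-172\right) + 22505\right) \left(-37674\right) = \left(\frac{43}{93} + 22505\right) \left(-37674\right) = \frac{2093008}{93} \left(-37674\right) = - \frac{26283994464}{31}$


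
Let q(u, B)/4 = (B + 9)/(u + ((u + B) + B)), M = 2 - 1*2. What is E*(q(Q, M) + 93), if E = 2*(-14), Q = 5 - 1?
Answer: -2730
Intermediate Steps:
Q = 4
M = 0 (M = 2 - 2 = 0)
E = -28
q(u, B) = 4*(9 + B)/(2*B + 2*u) (q(u, B) = 4*((B + 9)/(u + ((u + B) + B))) = 4*((9 + B)/(u + ((B + u) + B))) = 4*((9 + B)/(u + (u + 2*B))) = 4*((9 + B)/(2*B + 2*u)) = 4*(9 + B)/(2*B + 2*u))
E*(q(Q, M) + 93) = -28*(2*(9 + 0)/(0 + 4) + 93) = -28*(2*9/4 + 93) = -28*(2*(¼)*9 + 93) = -28*(9/2 + 93) = -28*195/2 = -2730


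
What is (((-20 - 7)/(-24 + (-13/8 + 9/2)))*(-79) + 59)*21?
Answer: -148953/169 ≈ -881.38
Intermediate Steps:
(((-20 - 7)/(-24 + (-13/8 + 9/2)))*(-79) + 59)*21 = (-27/(-24 + (-13*1/8 + 9*(1/2)))*(-79) + 59)*21 = (-27/(-24 + (-13/8 + 9/2))*(-79) + 59)*21 = (-27/(-24 + 23/8)*(-79) + 59)*21 = (-27/(-169/8)*(-79) + 59)*21 = (-27*(-8/169)*(-79) + 59)*21 = ((216/169)*(-79) + 59)*21 = (-17064/169 + 59)*21 = -7093/169*21 = -148953/169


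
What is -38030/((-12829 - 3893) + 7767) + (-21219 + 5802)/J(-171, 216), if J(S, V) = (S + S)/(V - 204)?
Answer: 18552412/34029 ≈ 545.19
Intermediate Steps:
J(S, V) = 2*S/(-204 + V) (J(S, V) = (2*S)/(-204 + V) = 2*S/(-204 + V))
-38030/((-12829 - 3893) + 7767) + (-21219 + 5802)/J(-171, 216) = -38030/((-12829 - 3893) + 7767) + (-21219 + 5802)/((2*(-171)/(-204 + 216))) = -38030/(-16722 + 7767) - 15417/(2*(-171)/12) = -38030/(-8955) - 15417/(2*(-171)*(1/12)) = -38030*(-1/8955) - 15417/(-57/2) = 7606/1791 - 15417*(-2/57) = 7606/1791 + 10278/19 = 18552412/34029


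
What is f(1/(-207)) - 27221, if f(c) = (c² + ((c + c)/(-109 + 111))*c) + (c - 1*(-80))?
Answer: -1162964914/42849 ≈ -27141.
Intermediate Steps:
f(c) = 80 + c + 2*c² (f(c) = (c² + ((2*c)/2)*c) + (c + 80) = (c² + ((2*c)*(½))*c) + (80 + c) = (c² + c*c) + (80 + c) = (c² + c²) + (80 + c) = 2*c² + (80 + c) = 80 + c + 2*c²)
f(1/(-207)) - 27221 = (80 + 1/(-207) + 2*(1/(-207))²) - 27221 = (80 - 1/207 + 2*(-1/207)²) - 27221 = (80 - 1/207 + 2*(1/42849)) - 27221 = (80 - 1/207 + 2/42849) - 27221 = 3427715/42849 - 27221 = -1162964914/42849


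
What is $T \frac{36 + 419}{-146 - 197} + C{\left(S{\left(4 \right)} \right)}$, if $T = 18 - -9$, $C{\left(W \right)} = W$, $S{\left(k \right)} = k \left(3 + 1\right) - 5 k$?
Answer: $- \frac{1951}{49} \approx -39.816$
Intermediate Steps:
$S{\left(k \right)} = - k$ ($S{\left(k \right)} = k 4 - 5 k = 4 k - 5 k = - k$)
$T = 27$ ($T = 18 + 9 = 27$)
$T \frac{36 + 419}{-146 - 197} + C{\left(S{\left(4 \right)} \right)} = 27 \frac{36 + 419}{-146 - 197} - 4 = 27 \frac{455}{-343} - 4 = 27 \cdot 455 \left(- \frac{1}{343}\right) - 4 = 27 \left(- \frac{65}{49}\right) - 4 = - \frac{1755}{49} - 4 = - \frac{1951}{49}$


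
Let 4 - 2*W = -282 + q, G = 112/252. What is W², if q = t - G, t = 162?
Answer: 313600/81 ≈ 3871.6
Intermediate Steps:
G = 4/9 (G = 112*(1/252) = 4/9 ≈ 0.44444)
q = 1454/9 (q = 162 - 1*4/9 = 162 - 4/9 = 1454/9 ≈ 161.56)
W = 560/9 (W = 2 - (-282 + 1454/9)/2 = 2 - ½*(-1084/9) = 2 + 542/9 = 560/9 ≈ 62.222)
W² = (560/9)² = 313600/81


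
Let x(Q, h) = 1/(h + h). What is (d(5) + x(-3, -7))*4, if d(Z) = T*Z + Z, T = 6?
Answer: 978/7 ≈ 139.71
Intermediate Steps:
d(Z) = 7*Z (d(Z) = 6*Z + Z = 7*Z)
x(Q, h) = 1/(2*h)
(d(5) + x(-3, -7))*4 = (7*5 + (½)/(-7))*4 = (35 + (½)*(-⅐))*4 = (35 - 1/14)*4 = (489/14)*4 = 978/7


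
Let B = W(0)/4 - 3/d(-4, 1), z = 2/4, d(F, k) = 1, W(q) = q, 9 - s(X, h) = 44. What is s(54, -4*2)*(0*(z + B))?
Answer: 0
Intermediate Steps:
s(X, h) = -35 (s(X, h) = 9 - 1*44 = 9 - 44 = -35)
z = 1/2 (z = 2*(1/4) = 1/2 ≈ 0.50000)
B = -3 (B = 0/4 - 3/1 = 0*(1/4) - 3*1 = 0 - 3 = -3)
s(54, -4*2)*(0*(z + B)) = -0*(1/2 - 3) = -0*(-5)/2 = -35*0 = 0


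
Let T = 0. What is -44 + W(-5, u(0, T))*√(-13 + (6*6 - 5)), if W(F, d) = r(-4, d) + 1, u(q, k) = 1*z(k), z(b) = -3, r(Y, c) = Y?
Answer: -44 - 9*√2 ≈ -56.728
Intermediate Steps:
u(q, k) = -3 (u(q, k) = 1*(-3) = -3)
W(F, d) = -3 (W(F, d) = -4 + 1 = -3)
-44 + W(-5, u(0, T))*√(-13 + (6*6 - 5)) = -44 - 3*√(-13 + (6*6 - 5)) = -44 - 3*√(-13 + (36 - 5)) = -44 - 3*√(-13 + 31) = -44 - 9*√2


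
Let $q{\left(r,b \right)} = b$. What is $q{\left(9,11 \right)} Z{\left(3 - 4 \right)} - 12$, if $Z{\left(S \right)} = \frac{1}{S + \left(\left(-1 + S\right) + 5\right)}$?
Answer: $- \frac{13}{2} \approx -6.5$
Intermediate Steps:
$Z{\left(S \right)} = \frac{1}{4 + 2 S}$ ($Z{\left(S \right)} = \frac{1}{S + \left(4 + S\right)} = \frac{1}{4 + 2 S}$)
$q{\left(9,11 \right)} Z{\left(3 - 4 \right)} - 12 = 11 \frac{1}{2 \left(2 + \left(3 - 4\right)\right)} - 12 = 11 \frac{1}{2 \left(2 - 1\right)} - 12 = 11 \frac{1}{2 \cdot 1} - 12 = 11 \cdot \frac{1}{2} \cdot 1 - 12 = 11 \cdot \frac{1}{2} - 12 = \frac{11}{2} - 12 = - \frac{13}{2}$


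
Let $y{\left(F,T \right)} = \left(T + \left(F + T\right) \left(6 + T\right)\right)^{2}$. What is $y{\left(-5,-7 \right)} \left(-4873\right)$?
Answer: $-121825$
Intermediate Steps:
$y{\left(F,T \right)} = \left(T + \left(6 + T\right) \left(F + T\right)\right)^{2}$
$y{\left(-5,-7 \right)} \left(-4873\right) = \left(\left(-7\right)^{2} + 6 \left(-5\right) + 7 \left(-7\right) - -35\right)^{2} \left(-4873\right) = \left(49 - 30 - 49 + 35\right)^{2} \left(-4873\right) = 5^{2} \left(-4873\right) = 25 \left(-4873\right) = -121825$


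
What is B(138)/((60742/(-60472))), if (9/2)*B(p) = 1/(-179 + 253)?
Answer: -30236/10113543 ≈ -0.0029897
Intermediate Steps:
B(p) = 1/333 (B(p) = 2/(9*(-179 + 253)) = (2/9)/74 = (2/9)*(1/74) = 1/333)
B(138)/((60742/(-60472))) = 1/(333*((60742/(-60472)))) = 1/(333*((60742*(-1/60472)))) = 1/(333*(-30371/30236)) = (1/333)*(-30236/30371) = -30236/10113543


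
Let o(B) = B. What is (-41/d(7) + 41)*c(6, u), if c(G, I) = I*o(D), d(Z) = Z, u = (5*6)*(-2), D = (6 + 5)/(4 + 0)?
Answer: -40590/7 ≈ -5798.6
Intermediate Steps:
D = 11/4 ≈ 2.7500
u = -60 (u = 30*(-2) = -60)
c(G, I) = 11*I/4 (c(G, I) = I*(11/4) = 11*I/4)
(-41/d(7) + 41)*c(6, u) = (-41/7 + 41)*((11/4)*(-60)) = (-41*⅐ + 41)*(-165) = (-41/7 + 41)*(-165) = (246/7)*(-165) = -40590/7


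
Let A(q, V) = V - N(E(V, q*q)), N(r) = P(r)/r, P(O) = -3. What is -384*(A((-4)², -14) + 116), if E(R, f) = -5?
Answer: -194688/5 ≈ -38938.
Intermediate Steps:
N(r) = -3/r
A(q, V) = -⅗ + V (A(q, V) = V - (-3)/(-5) = V - (-3)*(-1)/5 = V - 1*⅗ = V - ⅗ = -⅗ + V)
-384*(A((-4)², -14) + 116) = -384*((-⅗ - 14) + 116) = -384*(-73/5 + 116) = -384*507/5 = -194688/5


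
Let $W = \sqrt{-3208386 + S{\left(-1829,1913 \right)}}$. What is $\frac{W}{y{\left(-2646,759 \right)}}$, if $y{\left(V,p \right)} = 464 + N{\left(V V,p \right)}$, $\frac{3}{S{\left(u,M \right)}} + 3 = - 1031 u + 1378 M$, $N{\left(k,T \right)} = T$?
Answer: $\frac{i \sqrt{7289012971162912130}}{1843391210} \approx 1.4646 i$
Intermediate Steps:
$S{\left(u,M \right)} = \frac{3}{-3 - 1031 u + 1378 M}$ ($S{\left(u,M \right)} = \frac{3}{-3 + \left(- 1031 u + 1378 M\right)} = \frac{3}{-3 - 1031 u + 1378 M}$)
$y{\left(V,p \right)} = 464 + p$
$W = \frac{i \sqrt{7289012971162912130}}{1507270}$ ($W = \sqrt{-3208386 - \frac{3}{3 - 2636114 + 1031 \left(-1829\right)}} = \sqrt{-3208386 - \frac{3}{3 - 2636114 - 1885699}} = \sqrt{-3208386 - \frac{3}{-4521810}} = \sqrt{-3208386 - - \frac{1}{1507270}} = \sqrt{-3208386 + \frac{1}{1507270}} = \sqrt{- \frac{4835903966219}{1507270}} = \frac{i \sqrt{7289012971162912130}}{1507270} \approx 1791.2 i$)
$\frac{W}{y{\left(-2646,759 \right)}} = \frac{\frac{1}{1507270} i \sqrt{7289012971162912130}}{464 + 759} = \frac{\frac{1}{1507270} i \sqrt{7289012971162912130}}{1223} = \frac{i \sqrt{7289012971162912130}}{1507270} \cdot \frac{1}{1223} = \frac{i \sqrt{7289012971162912130}}{1843391210}$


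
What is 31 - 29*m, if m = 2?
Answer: -27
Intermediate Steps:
31 - 29*m = 31 - 29*2 = 31 - 58 = -27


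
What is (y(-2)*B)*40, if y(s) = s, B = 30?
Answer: -2400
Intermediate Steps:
(y(-2)*B)*40 = -2*30*40 = -60*40 = -2400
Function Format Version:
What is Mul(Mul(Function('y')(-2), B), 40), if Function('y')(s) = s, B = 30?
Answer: -2400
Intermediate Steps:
Mul(Mul(Function('y')(-2), B), 40) = Mul(Mul(-2, 30), 40) = Mul(-60, 40) = -2400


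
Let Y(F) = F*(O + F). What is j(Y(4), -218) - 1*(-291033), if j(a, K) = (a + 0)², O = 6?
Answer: 292633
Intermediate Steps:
Y(F) = F*(6 + F)
j(a, K) = a²
j(Y(4), -218) - 1*(-291033) = (4*(6 + 4))² - 1*(-291033) = (4*10)² + 291033 = 40² + 291033 = 1600 + 291033 = 292633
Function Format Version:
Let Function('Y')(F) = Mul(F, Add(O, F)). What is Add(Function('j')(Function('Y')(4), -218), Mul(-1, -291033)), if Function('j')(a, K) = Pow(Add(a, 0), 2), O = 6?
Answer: 292633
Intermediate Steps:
Function('Y')(F) = Mul(F, Add(6, F))
Function('j')(a, K) = Pow(a, 2)
Add(Function('j')(Function('Y')(4), -218), Mul(-1, -291033)) = Add(Pow(Mul(4, Add(6, 4)), 2), Mul(-1, -291033)) = Add(Pow(Mul(4, 10), 2), 291033) = Add(Pow(40, 2), 291033) = Add(1600, 291033) = 292633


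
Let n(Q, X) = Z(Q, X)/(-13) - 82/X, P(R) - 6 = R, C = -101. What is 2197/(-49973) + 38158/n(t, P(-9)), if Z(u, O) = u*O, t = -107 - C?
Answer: 3380258921/2298758 ≈ 1470.5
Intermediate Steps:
P(R) = 6 + R
t = -6 (t = -107 - 1*(-101) = -107 + 101 = -6)
Z(u, O) = O*u
n(Q, X) = -82/X - Q*X/13 (n(Q, X) = (X*Q)/(-13) - 82/X = (Q*X)*(-1/13) - 82/X = -Q*X/13 - 82/X = -82/X - Q*X/13)
2197/(-49973) + 38158/n(t, P(-9)) = 2197/(-49973) + 38158/(-82/(6 - 9) - 1/13*(-6)*(6 - 9)) = 2197*(-1/49973) + 38158/(-82/(-3) - 1/13*(-6)*(-3)) = -2197/49973 + 38158/(-82*(-⅓) - 18/13) = -2197/49973 + 38158/(82/3 - 18/13) = -2197/49973 + 38158/(1012/39) = -2197/49973 + 38158*(39/1012) = -2197/49973 + 744081/506 = 3380258921/2298758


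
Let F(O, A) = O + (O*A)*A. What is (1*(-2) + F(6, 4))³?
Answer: 1000000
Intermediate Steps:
F(O, A) = O + O*A² (F(O, A) = O + (A*O)*A = O + O*A²)
(1*(-2) + F(6, 4))³ = (1*(-2) + 6*(1 + 4²))³ = (-2 + 6*(1 + 16))³ = (-2 + 6*17)³ = (-2 + 102)³ = 100³ = 1000000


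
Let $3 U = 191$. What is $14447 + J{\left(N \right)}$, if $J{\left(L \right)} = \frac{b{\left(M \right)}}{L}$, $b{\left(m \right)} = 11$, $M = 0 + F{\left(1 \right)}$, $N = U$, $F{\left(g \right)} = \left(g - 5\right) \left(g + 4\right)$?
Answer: $\frac{2759410}{191} \approx 14447.0$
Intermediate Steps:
$U = \frac{191}{3}$ ($U = \frac{1}{3} \cdot 191 = \frac{191}{3} \approx 63.667$)
$F{\left(g \right)} = \left(-5 + g\right) \left(4 + g\right)$
$N = \frac{191}{3} \approx 63.667$
$M = -20$ ($M = 0 - \left(21 - 1\right) = 0 - 20 = -20$)
$J{\left(L \right)} = \frac{11}{L}$
$14447 + J{\left(N \right)} = 14447 + \frac{11}{\frac{191}{3}} = 14447 + 11 \cdot \frac{3}{191} = 14447 + \frac{33}{191} = \frac{2759410}{191}$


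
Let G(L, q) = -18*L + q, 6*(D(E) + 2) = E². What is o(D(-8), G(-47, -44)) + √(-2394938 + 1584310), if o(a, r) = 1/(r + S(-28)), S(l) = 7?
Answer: 1/809 + 2*I*√202657 ≈ 0.0012361 + 900.35*I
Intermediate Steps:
D(E) = -2 + E²/6
G(L, q) = q - 18*L
o(a, r) = 1/(7 + r) (o(a, r) = 1/(r + 7) = 1/(7 + r))
o(D(-8), G(-47, -44)) + √(-2394938 + 1584310) = 1/(7 + (-44 - 18*(-47))) + √(-2394938 + 1584310) = 1/(7 + (-44 + 846)) + √(-810628) = 1/(7 + 802) + 2*I*√202657 = 1/809 + 2*I*√202657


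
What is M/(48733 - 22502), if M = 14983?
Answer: 14983/26231 ≈ 0.57119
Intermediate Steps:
M/(48733 - 22502) = 14983/(48733 - 22502) = 14983/26231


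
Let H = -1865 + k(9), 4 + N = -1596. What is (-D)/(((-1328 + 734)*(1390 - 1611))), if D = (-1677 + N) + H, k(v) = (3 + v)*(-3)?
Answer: 863/21879 ≈ 0.039444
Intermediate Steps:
k(v) = -9 - 3*v
N = -1600 (N = -4 - 1596 = -1600)
H = -1901 (H = -1865 + (-9 - 3*9) = -1865 + (-9 - 27) = -1865 - 36 = -1901)
D = -5178 (D = (-1677 - 1600) - 1901 = -3277 - 1901 = -5178)
(-D)/(((-1328 + 734)*(1390 - 1611))) = (-1*(-5178))/(((-1328 + 734)*(1390 - 1611))) = 5178/((-594*(-221))) = 5178/131274 = 5178*(1/131274) = 863/21879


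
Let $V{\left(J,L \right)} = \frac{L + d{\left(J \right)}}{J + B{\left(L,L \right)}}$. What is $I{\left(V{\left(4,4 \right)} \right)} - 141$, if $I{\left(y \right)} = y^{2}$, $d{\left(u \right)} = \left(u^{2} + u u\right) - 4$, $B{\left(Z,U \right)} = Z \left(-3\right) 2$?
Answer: $- \frac{3461}{25} \approx -138.44$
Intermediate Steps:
$B{\left(Z,U \right)} = - 6 Z$ ($B{\left(Z,U \right)} = - 3 Z 2 = - 6 Z$)
$d{\left(u \right)} = -4 + 2 u^{2}$ ($d{\left(u \right)} = \left(u^{2} + u^{2}\right) - 4 = 2 u^{2} - 4 = -4 + 2 u^{2}$)
$V{\left(J,L \right)} = \frac{-4 + L + 2 J^{2}}{J - 6 L}$ ($V{\left(J,L \right)} = \frac{L + \left(-4 + 2 J^{2}\right)}{J - 6 L} = \frac{-4 + L + 2 J^{2}}{J - 6 L}$)
$I{\left(V{\left(4,4 \right)} \right)} - 141 = \left(\frac{-4 + 4 + 2 \cdot 4^{2}}{4 - 24}\right)^{2} - 141 = \left(\frac{-4 + 4 + 2 \cdot 16}{4 - 24}\right)^{2} - 141 = \left(\frac{-4 + 4 + 32}{-20}\right)^{2} - 141 = \left(\left(- \frac{1}{20}\right) 32\right)^{2} - 141 = \left(- \frac{8}{5}\right)^{2} - 141 = \frac{64}{25} - 141 = - \frac{3461}{25}$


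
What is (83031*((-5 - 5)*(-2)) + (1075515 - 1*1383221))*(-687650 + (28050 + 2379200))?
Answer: 2326470914400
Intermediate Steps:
(83031*((-5 - 5)*(-2)) + (1075515 - 1*1383221))*(-687650 + (28050 + 2379200)) = (83031*(-10*(-2)) + (1075515 - 1383221))*(-687650 + 2407250) = (83031*20 - 307706)*1719600 = (1660620 - 307706)*1719600 = 1352914*1719600 = 2326470914400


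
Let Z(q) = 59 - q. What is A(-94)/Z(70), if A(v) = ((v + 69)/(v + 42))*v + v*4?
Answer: 10951/286 ≈ 38.290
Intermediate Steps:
A(v) = 4*v + v*(69 + v)/(42 + v) (A(v) = ((69 + v)/(42 + v))*v + 4*v = v*(69 + v)/(42 + v) + 4*v = 4*v + v*(69 + v)/(42 + v))
A(-94)/Z(70) = (-94*(237 + 5*(-94))/(42 - 94))/(59 - 1*70) = (-94*(237 - 470)/(-52))/(59 - 70) = -94*(-1/52)*(-233)/(-11) = -10951/26*(-1/11) = 10951/286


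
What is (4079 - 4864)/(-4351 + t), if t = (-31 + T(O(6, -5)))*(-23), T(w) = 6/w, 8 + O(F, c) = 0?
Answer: 3140/14483 ≈ 0.21681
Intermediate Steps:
O(F, c) = -8 (O(F, c) = -8 + 0 = -8)
t = 2921/4 (t = (-31 + 6/(-8))*(-23) = (-31 + 6*(-1/8))*(-23) = (-31 - 3/4)*(-23) = -127/4*(-23) = 2921/4 ≈ 730.25)
(4079 - 4864)/(-4351 + t) = (4079 - 4864)/(-4351 + 2921/4) = -785/(-14483/4) = -785*(-4/14483) = 3140/14483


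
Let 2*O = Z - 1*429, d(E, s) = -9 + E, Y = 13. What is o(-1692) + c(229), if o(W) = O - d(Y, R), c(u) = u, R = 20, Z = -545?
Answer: -262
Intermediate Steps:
O = -487 (O = (-545 - 1*429)/2 = (-545 - 429)/2 = (½)*(-974) = -487)
o(W) = -491 (o(W) = -487 - (-9 + 13) = -487 - 1*4 = -487 - 4 = -491)
o(-1692) + c(229) = -491 + 229 = -262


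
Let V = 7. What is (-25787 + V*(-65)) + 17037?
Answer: -9205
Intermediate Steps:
(-25787 + V*(-65)) + 17037 = (-25787 + 7*(-65)) + 17037 = (-25787 - 455) + 17037 = -26242 + 17037 = -9205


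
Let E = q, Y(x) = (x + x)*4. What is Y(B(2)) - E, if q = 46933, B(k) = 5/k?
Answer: -46913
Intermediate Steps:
Y(x) = 8*x (Y(x) = (2*x)*4 = 8*x)
E = 46933
Y(B(2)) - E = 8*(5/2) - 1*46933 = 8*(5*(1/2)) - 46933 = 8*(5/2) - 46933 = 20 - 46933 = -46913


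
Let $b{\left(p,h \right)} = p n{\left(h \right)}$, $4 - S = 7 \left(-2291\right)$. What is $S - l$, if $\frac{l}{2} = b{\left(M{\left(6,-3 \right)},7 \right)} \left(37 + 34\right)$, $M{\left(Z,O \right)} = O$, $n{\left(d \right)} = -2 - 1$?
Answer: $14763$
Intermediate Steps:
$n{\left(d \right)} = -3$
$S = 16041$ ($S = 4 - 7 \left(-2291\right) = 4 - -16037 = 4 + 16037 = 16041$)
$b{\left(p,h \right)} = - 3 p$ ($b{\left(p,h \right)} = p \left(-3\right) = - 3 p$)
$l = 1278$ ($l = 2 \left(-3\right) \left(-3\right) \left(37 + 34\right) = 2 \cdot 9 \cdot 71 = 2 \cdot 639 = 1278$)
$S - l = 16041 - 1278 = 14763$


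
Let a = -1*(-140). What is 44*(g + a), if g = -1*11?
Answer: 5676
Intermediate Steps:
a = 140
g = -11
44*(g + a) = 44*(-11 + 140) = 44*129 = 5676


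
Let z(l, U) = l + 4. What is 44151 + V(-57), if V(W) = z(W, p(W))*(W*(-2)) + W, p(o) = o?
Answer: 38052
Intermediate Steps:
z(l, U) = 4 + l
V(W) = W - 2*W*(4 + W) (V(W) = (4 + W)*(W*(-2)) + W = (4 + W)*(-2*W) + W = -2*W*(4 + W) + W = W - 2*W*(4 + W))
44151 + V(-57) = 44151 - 1*(-57)*(7 + 2*(-57)) = 44151 - 1*(-57)*(7 - 114) = 44151 - 1*(-57)*(-107) = 44151 - 6099 = 38052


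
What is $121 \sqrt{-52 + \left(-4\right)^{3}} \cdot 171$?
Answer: $41382 i \sqrt{29} \approx 2.2285 \cdot 10^{5} i$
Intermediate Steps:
$121 \sqrt{-52 + \left(-4\right)^{3}} \cdot 171 = 121 \sqrt{-52 - 64} \cdot 171 = 121 \sqrt{-116} \cdot 171 = 121 \cdot 2 i \sqrt{29} \cdot 171 = 242 i \sqrt{29} \cdot 171 = 41382 i \sqrt{29}$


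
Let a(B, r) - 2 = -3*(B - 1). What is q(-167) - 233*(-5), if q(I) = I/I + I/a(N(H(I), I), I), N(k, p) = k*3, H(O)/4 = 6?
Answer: 246193/211 ≈ 1166.8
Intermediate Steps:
H(O) = 24 (H(O) = 4*6 = 24)
N(k, p) = 3*k
a(B, r) = 5 - 3*B (a(B, r) = 2 - 3*(B - 1) = 2 - 3*(-1 + B) = 2 + (3 - 3*B) = 5 - 3*B)
q(I) = 1 - I/211 (q(I) = I/I + I/(5 - 9*24) = 1 + I/(5 - 3*72) = 1 + I/(5 - 216) = 1 + I/(-211) = 1 + I*(-1/211) = 1 - I/211)
q(-167) - 233*(-5) = (1 - 1/211*(-167)) - 233*(-5) = (1 + 167/211) + 1165 = 378/211 + 1165 = 246193/211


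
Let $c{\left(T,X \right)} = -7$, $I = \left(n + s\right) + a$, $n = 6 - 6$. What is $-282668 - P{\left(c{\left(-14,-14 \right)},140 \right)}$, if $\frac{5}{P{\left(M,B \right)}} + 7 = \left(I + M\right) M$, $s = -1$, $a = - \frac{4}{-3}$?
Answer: $- \frac{33637507}{119} \approx -2.8267 \cdot 10^{5}$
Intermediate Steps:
$n = 0$ ($n = 6 - 6 = 0$)
$a = \frac{4}{3}$ ($a = \left(-4\right) \left(- \frac{1}{3}\right) = \frac{4}{3} \approx 1.3333$)
$I = \frac{1}{3}$ ($I = \left(0 - 1\right) + \frac{4}{3} = -1 + \frac{4}{3} = \frac{1}{3} \approx 0.33333$)
$P{\left(M,B \right)} = \frac{5}{-7 + M \left(\frac{1}{3} + M\right)}$ ($P{\left(M,B \right)} = \frac{5}{-7 + \left(\frac{1}{3} + M\right) M} = \frac{5}{-7 + M \left(\frac{1}{3} + M\right)}$)
$-282668 - P{\left(c{\left(-14,-14 \right)},140 \right)} = -282668 - \frac{15}{-21 - 7 + 3 \left(-7\right)^{2}} = -282668 - \frac{15}{-21 - 7 + 3 \cdot 49} = -282668 - \frac{15}{-21 - 7 + 147} = -282668 - \frac{15}{119} = - \frac{33637507}{119}$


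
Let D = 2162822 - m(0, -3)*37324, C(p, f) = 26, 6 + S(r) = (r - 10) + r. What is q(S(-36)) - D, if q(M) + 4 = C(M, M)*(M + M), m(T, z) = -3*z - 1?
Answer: -1868810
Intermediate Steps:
S(r) = -16 + 2*r (S(r) = -6 + ((r - 10) + r) = -6 + ((-10 + r) + r) = -6 + (-10 + 2*r) = -16 + 2*r)
m(T, z) = -1 - 3*z
D = 1864230 (D = 2162822 - (-1 - 3*(-3))*37324 = 2162822 - (-1 + 9)*37324 = 2162822 - 8*37324 = 2162822 - 1*298592 = 2162822 - 298592 = 1864230)
q(M) = -4 + 52*M (q(M) = -4 + 26*(M + M) = -4 + 26*(2*M) = -4 + 52*M)
q(S(-36)) - D = (-4 + 52*(-16 + 2*(-36))) - 1*1864230 = (-4 + 52*(-16 - 72)) - 1864230 = (-4 + 52*(-88)) - 1864230 = (-4 - 4576) - 1864230 = -4580 - 1864230 = -1868810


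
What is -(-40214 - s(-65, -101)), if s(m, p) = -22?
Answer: 40192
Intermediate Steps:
-(-40214 - s(-65, -101)) = -(-40214 - 1*(-22)) = -(-40214 + 22) = -1*(-40192) = 40192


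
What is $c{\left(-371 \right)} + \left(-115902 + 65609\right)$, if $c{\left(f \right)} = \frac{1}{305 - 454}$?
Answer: $- \frac{7493658}{149} \approx -50293.0$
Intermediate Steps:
$c{\left(f \right)} = - \frac{1}{149}$ ($c{\left(f \right)} = \frac{1}{-149} = - \frac{1}{149}$)
$c{\left(-371 \right)} + \left(-115902 + 65609\right) = - \frac{1}{149} + \left(-115902 + 65609\right) = - \frac{1}{149} - 50293 = - \frac{7493658}{149}$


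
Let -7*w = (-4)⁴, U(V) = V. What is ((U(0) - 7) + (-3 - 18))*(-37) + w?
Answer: 6996/7 ≈ 999.43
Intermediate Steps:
w = -256/7 (w = -⅐*(-4)⁴ = -⅐*256 = -256/7 ≈ -36.571)
((U(0) - 7) + (-3 - 18))*(-37) + w = ((0 - 7) + (-3 - 18))*(-37) - 256/7 = (-7 - 21)*(-37) - 256/7 = -28*(-37) - 256/7 = 1036 - 256/7 = 6996/7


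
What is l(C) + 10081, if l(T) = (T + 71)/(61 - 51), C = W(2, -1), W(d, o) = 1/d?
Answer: 201763/20 ≈ 10088.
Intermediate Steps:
C = ½ (C = 1/2 = ½ ≈ 0.50000)
l(T) = 71/10 + T/10 (l(T) = (71 + T)/10 = (71 + T)*(⅒) = 71/10 + T/10)
l(C) + 10081 = (71/10 + (⅒)*(½)) + 10081 = (71/10 + 1/20) + 10081 = 143/20 + 10081 = 201763/20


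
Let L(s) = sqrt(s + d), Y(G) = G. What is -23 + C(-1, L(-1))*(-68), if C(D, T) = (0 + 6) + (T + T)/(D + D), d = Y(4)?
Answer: -431 + 68*sqrt(3) ≈ -313.22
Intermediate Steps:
d = 4
L(s) = sqrt(4 + s) (L(s) = sqrt(s + 4) = sqrt(4 + s))
C(D, T) = 6 + T/D (C(D, T) = 6 + (2*T)/((2*D)) = 6 + (2*T)*(1/(2*D)) = 6 + T/D)
-23 + C(-1, L(-1))*(-68) = -23 + (6 + sqrt(4 - 1)/(-1))*(-68) = -23 + (6 + sqrt(3)*(-1))*(-68) = -23 + (6 - sqrt(3))*(-68) = -23 + (-408 + 68*sqrt(3)) = -431 + 68*sqrt(3)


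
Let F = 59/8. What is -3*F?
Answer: -177/8 ≈ -22.125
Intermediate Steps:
F = 59/8 (F = 59*(1/8) = 59/8 ≈ 7.3750)
-3*F = -3*59/8 = -177/8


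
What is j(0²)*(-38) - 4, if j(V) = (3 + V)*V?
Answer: -4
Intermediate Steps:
j(V) = V*(3 + V)
j(0²)*(-38) - 4 = (0²*(3 + 0²))*(-38) - 4 = (0*(3 + 0))*(-38) - 4 = (0*3)*(-38) - 4 = 0*(-38) - 4 = 0 - 4 = -4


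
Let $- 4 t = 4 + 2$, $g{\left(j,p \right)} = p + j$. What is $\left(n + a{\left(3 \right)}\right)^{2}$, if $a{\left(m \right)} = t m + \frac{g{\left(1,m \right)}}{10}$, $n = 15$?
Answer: $\frac{11881}{100} \approx 118.81$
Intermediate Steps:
$g{\left(j,p \right)} = j + p$
$t = - \frac{3}{2}$ ($t = - \frac{4 + 2}{4} = \left(- \frac{1}{4}\right) 6 = - \frac{3}{2} \approx -1.5$)
$a{\left(m \right)} = \frac{1}{10} - \frac{7 m}{5}$ ($a{\left(m \right)} = - \frac{3 m}{2} + \frac{1 + m}{10} = - \frac{3 m}{2} + \left(1 + m\right) \frac{1}{10} = - \frac{3 m}{2} + \left(\frac{1}{10} + \frac{m}{10}\right) = \frac{1}{10} - \frac{7 m}{5}$)
$\left(n + a{\left(3 \right)}\right)^{2} = \left(15 + \left(\frac{1}{10} - \frac{21}{5}\right)\right)^{2} = \left(15 - \frac{41}{10}\right)^{2} = \left(\frac{109}{10}\right)^{2} = \frac{11881}{100}$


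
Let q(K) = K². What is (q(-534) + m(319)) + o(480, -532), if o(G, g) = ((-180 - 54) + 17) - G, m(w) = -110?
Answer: 284349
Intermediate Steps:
o(G, g) = -217 - G (o(G, g) = (-234 + 17) - G = -217 - G)
(q(-534) + m(319)) + o(480, -532) = ((-534)² - 110) + (-217 - 1*480) = (285156 - 110) + (-217 - 480) = 285046 - 697 = 284349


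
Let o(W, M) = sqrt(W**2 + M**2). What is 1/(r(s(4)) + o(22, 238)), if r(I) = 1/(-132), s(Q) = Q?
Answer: 132/995398271 + 34848*sqrt(14282)/995398271 ≈ 0.0041840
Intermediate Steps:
r(I) = -1/132
o(W, M) = sqrt(M**2 + W**2)
1/(r(s(4)) + o(22, 238)) = 1/(-1/132 + sqrt(238**2 + 22**2)) = 1/(-1/132 + sqrt(56644 + 484)) = 1/(-1/132 + sqrt(57128)) = 1/(-1/132 + 2*sqrt(14282))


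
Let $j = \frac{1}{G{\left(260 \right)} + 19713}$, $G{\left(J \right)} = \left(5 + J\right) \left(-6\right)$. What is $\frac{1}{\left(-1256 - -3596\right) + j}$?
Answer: $\frac{18123}{42407821} \approx 0.00042735$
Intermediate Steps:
$G{\left(J \right)} = -30 - 6 J$
$j = \frac{1}{18123}$ ($j = \frac{1}{\left(-30 - 1560\right) + 19713} = \frac{1}{-1590 + 19713} = \frac{1}{18123} \approx 5.5178 \cdot 10^{-5}$)
$\frac{1}{\left(-1256 - -3596\right) + j} = \frac{1}{\left(-1256 - -3596\right) + \frac{1}{18123}} = \frac{1}{\left(-1256 + 3596\right) + \frac{1}{18123}} = \frac{1}{2340 + \frac{1}{18123}} = \frac{1}{\frac{42407821}{18123}} = \frac{18123}{42407821}$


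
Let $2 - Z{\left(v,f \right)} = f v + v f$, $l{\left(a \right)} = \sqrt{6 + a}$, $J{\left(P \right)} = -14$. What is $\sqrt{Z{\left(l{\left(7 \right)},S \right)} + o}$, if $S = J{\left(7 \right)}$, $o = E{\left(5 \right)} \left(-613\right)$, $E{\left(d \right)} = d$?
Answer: $\sqrt{-3063 + 28 \sqrt{13}} \approx 54.425 i$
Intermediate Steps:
$o = -3065$ ($o = 5 \left(-613\right) = -3065$)
$S = -14$
$Z{\left(v,f \right)} = 2 - 2 f v$ ($Z{\left(v,f \right)} = 2 - \left(f v + v f\right) = 2 - \left(f v + f v\right) = 2 - 2 f v$)
$\sqrt{Z{\left(l{\left(7 \right)},S \right)} + o} = \sqrt{\left(2 - - 28 \sqrt{6 + 7}\right) - 3065} = \sqrt{\left(2 - - 28 \sqrt{13}\right) - 3065} = \sqrt{\left(2 + 28 \sqrt{13}\right) - 3065} = \sqrt{-3063 + 28 \sqrt{13}}$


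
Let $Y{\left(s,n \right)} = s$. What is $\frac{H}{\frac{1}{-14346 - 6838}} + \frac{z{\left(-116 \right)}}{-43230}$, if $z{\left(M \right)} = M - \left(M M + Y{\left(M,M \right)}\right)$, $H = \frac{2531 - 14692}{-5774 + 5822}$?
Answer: $\frac{38669631116}{7205} \approx 5.3671 \cdot 10^{6}$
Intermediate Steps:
$H = - \frac{12161}{48} \approx -253.35$
$z{\left(M \right)} = - M^{2}$ ($z{\left(M \right)} = M - \left(M M + M\right) = M - \left(M^{2} + M\right) = M - \left(M + M^{2}\right) = - M^{2}$)
$\frac{H}{\frac{1}{-14346 - 6838}} + \frac{z{\left(-116 \right)}}{-43230} = - \frac{12161}{48 \frac{1}{-14346 - 6838}} + \frac{\left(-1\right) \left(-116\right)^{2}}{-43230} = - \frac{12161}{48 \frac{1}{-21184}} + \left(-1\right) 13456 \left(- \frac{1}{43230}\right) = - \frac{12161}{48 \left(- \frac{1}{21184}\right)} - - \frac{6728}{21615} = \left(- \frac{12161}{48}\right) \left(-21184\right) + \frac{6728}{21615} = \frac{16101164}{3} + \frac{6728}{21615} = \frac{38669631116}{7205}$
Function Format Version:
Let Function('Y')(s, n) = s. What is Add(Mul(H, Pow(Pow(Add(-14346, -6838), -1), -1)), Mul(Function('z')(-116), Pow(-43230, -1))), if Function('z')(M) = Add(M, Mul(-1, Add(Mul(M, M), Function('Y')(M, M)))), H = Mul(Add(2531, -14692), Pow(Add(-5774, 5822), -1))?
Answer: Rational(38669631116, 7205) ≈ 5.3671e+6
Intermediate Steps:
H = Rational(-12161, 48) (H = Mul(-12161, Pow(48, -1)) = Mul(-12161, Rational(1, 48)) = Rational(-12161, 48) ≈ -253.35)
Function('z')(M) = Mul(-1, Pow(M, 2)) (Function('z')(M) = Add(M, Mul(-1, Add(Mul(M, M), M))) = Add(M, Mul(-1, Add(Pow(M, 2), M))) = Add(M, Mul(-1, Add(M, Pow(M, 2)))) = Add(M, Add(Mul(-1, M), Mul(-1, Pow(M, 2)))) = Mul(-1, Pow(M, 2)))
Add(Mul(H, Pow(Pow(Add(-14346, -6838), -1), -1)), Mul(Function('z')(-116), Pow(-43230, -1))) = Add(Mul(Rational(-12161, 48), Pow(Pow(Add(-14346, -6838), -1), -1)), Mul(Mul(-1, Pow(-116, 2)), Pow(-43230, -1))) = Add(Mul(Rational(-12161, 48), Pow(Pow(-21184, -1), -1)), Mul(Mul(-1, 13456), Rational(-1, 43230))) = Add(Mul(Rational(-12161, 48), Pow(Rational(-1, 21184), -1)), Mul(-13456, Rational(-1, 43230))) = Add(Mul(Rational(-12161, 48), -21184), Rational(6728, 21615)) = Add(Rational(16101164, 3), Rational(6728, 21615)) = Rational(38669631116, 7205)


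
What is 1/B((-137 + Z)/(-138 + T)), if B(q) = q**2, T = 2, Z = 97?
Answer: 289/25 ≈ 11.560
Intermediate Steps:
1/B((-137 + Z)/(-138 + T)) = 1/(((-137 + 97)/(-138 + 2))**2) = 1/((-40/(-136))**2) = 1/((-40*(-1/136))**2) = 1/((5/17)**2) = 1/(25/289) = 289/25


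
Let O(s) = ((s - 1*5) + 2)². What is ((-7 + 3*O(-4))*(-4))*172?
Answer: -96320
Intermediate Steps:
O(s) = (-3 + s)² (O(s) = ((s - 5) + 2)² = ((-5 + s) + 2)² = (-3 + s)²)
((-7 + 3*O(-4))*(-4))*172 = ((-7 + 3*(-3 - 4)²)*(-4))*172 = ((-7 + 3*(-7)²)*(-4))*172 = ((-7 + 3*49)*(-4))*172 = ((-7 + 147)*(-4))*172 = (140*(-4))*172 = -560*172 = -96320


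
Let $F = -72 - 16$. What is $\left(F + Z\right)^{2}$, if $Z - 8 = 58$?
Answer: $484$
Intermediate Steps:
$Z = 66$ ($Z = 8 + 58 = 66$)
$F = -88$ ($F = -72 - 16 = -88$)
$\left(F + Z\right)^{2} = \left(-88 + 66\right)^{2} = \left(-22\right)^{2} = 484$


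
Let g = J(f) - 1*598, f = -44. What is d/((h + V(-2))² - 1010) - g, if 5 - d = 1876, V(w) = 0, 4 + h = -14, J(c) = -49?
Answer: 445713/686 ≈ 649.73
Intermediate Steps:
h = -18 (h = -4 - 14 = -18)
d = -1871 (d = 5 - 1*1876 = 5 - 1876 = -1871)
g = -647 (g = -49 - 1*598 = -49 - 598 = -647)
d/((h + V(-2))² - 1010) - g = -1871/((-18 + 0)² - 1010) - 1*(-647) = -1871/((-18)² - 1010) + 647 = -1871/(324 - 1010) + 647 = -1871/(-686) + 647 = -1871*(-1/686) + 647 = 1871/686 + 647 = 445713/686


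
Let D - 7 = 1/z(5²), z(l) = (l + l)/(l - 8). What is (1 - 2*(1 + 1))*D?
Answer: -1101/50 ≈ -22.020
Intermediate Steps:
z(l) = 2*l/(-8 + l) (z(l) = (2*l)/(-8 + l) = 2*l/(-8 + l))
D = 367/50 (D = 7 + 1/(2*5²/(-8 + 5²)) = 7 + 1/(2*25/(-8 + 25)) = 7 + 1/(2*25/17) = 7 + 1/(2*25*(1/17)) = 7 + 1/(50/17) = 7 + 17/50 = 367/50 ≈ 7.3400)
(1 - 2*(1 + 1))*D = (1 - 2*(1 + 1))*(367/50) = (1 - 2*2)*(367/50) = (1 - 4)*(367/50) = -3*367/50 = -1101/50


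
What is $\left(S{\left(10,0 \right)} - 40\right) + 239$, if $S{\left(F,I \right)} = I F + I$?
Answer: $199$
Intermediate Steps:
$S{\left(F,I \right)} = I + F I$ ($S{\left(F,I \right)} = F I + I = I + F I$)
$\left(S{\left(10,0 \right)} - 40\right) + 239 = \left(0 \left(1 + 10\right) - 40\right) + 239 = \left(0 \cdot 11 - 40\right) + 239 = \left(0 - 40\right) + 239 = -40 + 239 = 199$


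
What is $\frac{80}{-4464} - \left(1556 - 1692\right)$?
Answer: $\frac{37939}{279} \approx 135.98$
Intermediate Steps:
$\frac{80}{-4464} - \left(1556 - 1692\right) = 80 \left(- \frac{1}{4464}\right) - -136 = - \frac{5}{279} + 136 = \frac{37939}{279}$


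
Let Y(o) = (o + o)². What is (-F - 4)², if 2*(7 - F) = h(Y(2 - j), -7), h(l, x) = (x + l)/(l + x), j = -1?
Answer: 441/4 ≈ 110.25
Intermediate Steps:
Y(o) = 4*o² (Y(o) = (2*o)² = 4*o²)
h(l, x) = 1 (h(l, x) = (l + x)/(l + x) = 1)
F = 13/2 (F = 7 - ½*1 = 7 - ½ = 13/2 ≈ 6.5000)
(-F - 4)² = (-1*13/2 - 4)² = (-13/2 - 4)² = (-21/2)² = 441/4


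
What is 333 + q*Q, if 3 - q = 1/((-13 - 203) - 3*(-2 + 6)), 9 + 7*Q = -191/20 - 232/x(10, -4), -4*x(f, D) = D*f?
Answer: 2011477/6384 ≈ 315.08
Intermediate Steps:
x(f, D) = -D*f/4
Q = -167/28 (Q = -9/7 + (-191/20 - 232/((-1/4*(-4)*10)))/7 = -9/7 + (-191*1/20 - 232/10)/7 = -9/7 + (-191/20 - 232*1/10)/7 = -9/7 + (-191/20 - 116/5)/7 = -9/7 + (1/7)*(-131/4) = -9/7 - 131/28 = -167/28 ≈ -5.9643)
q = 685/228 (q = 3 - 1/((-13 - 203) - 3*(-2 + 6)) = 3 - 1/(-216 - 3*4) = 3 - 1/(-216 - 12) = 3 - 1/(-228) = 3 - 1*(-1/228) = 3 + 1/228 = 685/228 ≈ 3.0044)
333 + q*Q = 333 + (685/228)*(-167/28) = 333 - 114395/6384 = 2011477/6384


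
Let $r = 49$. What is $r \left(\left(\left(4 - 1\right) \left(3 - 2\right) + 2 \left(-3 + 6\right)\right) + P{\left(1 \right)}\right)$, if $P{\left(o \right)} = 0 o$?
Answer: $441$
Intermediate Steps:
$P{\left(o \right)} = 0$
$r \left(\left(\left(4 - 1\right) \left(3 - 2\right) + 2 \left(-3 + 6\right)\right) + P{\left(1 \right)}\right) = 49 \left(\left(\left(4 - 1\right) \left(3 - 2\right) + 2 \left(-3 + 6\right)\right) + 0\right) = 49 \left(\left(3 \cdot 1 + 2 \cdot 3\right) + 0\right) = 49 \left(\left(3 + 6\right) + 0\right) = 49 \left(9 + 0\right) = 49 \cdot 9 = 441$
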